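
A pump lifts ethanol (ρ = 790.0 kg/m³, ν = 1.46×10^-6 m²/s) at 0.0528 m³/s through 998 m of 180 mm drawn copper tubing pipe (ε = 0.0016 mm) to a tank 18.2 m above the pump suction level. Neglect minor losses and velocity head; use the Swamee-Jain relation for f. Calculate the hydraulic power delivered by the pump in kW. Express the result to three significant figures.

V = 4Q/(πD²) = 2.075 m/s; Re = 2.56×10^5; ε/D = 8.89×10^-6; f = 0.01491
h_f = f(L/D)V²/2g = 18.14 m
Total head H = z + h_f = 18.2 + 18.14 = 36.34 m
P_hyd = ρgQH = 790.0·9.81·0.0528·36.34 = 14.87 kW

P_hyd ≈ 14.9 kW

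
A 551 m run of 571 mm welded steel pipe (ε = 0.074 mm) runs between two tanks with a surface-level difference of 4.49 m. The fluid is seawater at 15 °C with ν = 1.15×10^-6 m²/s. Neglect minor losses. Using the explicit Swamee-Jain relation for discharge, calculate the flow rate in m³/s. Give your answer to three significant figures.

Swamee-Jain (Type II): Q = -0.965·√(gD⁵h_f/L)·ln[ε/(3.7D) + √(3.17ν²L/(gD³h_f))]
√(gD⁵h_f/L) = √(9.81·0.571⁵·4.49/551) = 0.06966
ε/(3.7D) = 3.50×10^-5; √(3.17ν²L/(gD³h_f)) = 1.68×10^-5
Q = -0.965·0.06966·ln(5.181×10^-5) = 0.6633 m³/s
Check: V = 2.59 m/s, Re = 1.29×10^6, f = 0.01369, h_f = 4.52 m ≈ 4.49 m ✓

Q ≈ 0.663 m³/s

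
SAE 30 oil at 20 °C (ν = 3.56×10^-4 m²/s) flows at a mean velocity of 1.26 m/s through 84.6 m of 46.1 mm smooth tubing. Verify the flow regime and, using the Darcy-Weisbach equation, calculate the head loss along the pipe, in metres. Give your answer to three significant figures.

h_f ≈ 58.2 m

Re = VD/ν = 1.26·0.04610/3.56×10^-4 = 163 → laminar (Re < 2300)
f = 64/Re = 0.3922
h_f = f(L/D)V²/(2g) = 0.3922·(84.6/0.04610)·1.26²/(2·9.81) = 58.25 m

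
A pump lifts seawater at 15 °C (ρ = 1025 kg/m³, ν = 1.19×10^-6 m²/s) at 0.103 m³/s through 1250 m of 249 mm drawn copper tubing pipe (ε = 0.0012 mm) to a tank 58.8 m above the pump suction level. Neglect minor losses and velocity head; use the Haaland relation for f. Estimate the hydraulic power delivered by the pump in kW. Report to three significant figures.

P_hyd ≈ 76.8 kW

V = 4Q/(πD²) = 2.115 m/s; Re = 4.43×10^5; ε/D = 4.82×10^-6; f = 0.01340
h_f = f(L/D)V²/2g = 15.34 m
Total head H = z + h_f = 58.8 + 15.34 = 74.14 m
P_hyd = ρgQH = 1025·9.81·0.103·74.14 = 76.79 kW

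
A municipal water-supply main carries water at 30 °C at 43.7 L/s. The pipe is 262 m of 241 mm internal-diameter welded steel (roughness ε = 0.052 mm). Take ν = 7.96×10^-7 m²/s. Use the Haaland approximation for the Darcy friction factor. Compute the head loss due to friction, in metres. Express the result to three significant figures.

V = 4Q/(πD²) = 4·0.0437/(π·0.241²) = 0.9580 m/s
Re = VD/ν = 0.9580·0.241/7.96×10^-7 = 2.90×10^5 → turbulent
ε/D = 0.052/241 = 2.16×10^-4
Haaland: f = 0.01624
h_f = f(L/D)V²/(2g) = 0.01624·(262/0.241)·0.9580²/(2·9.81) = 0.8260 m

h_f ≈ 0.826 m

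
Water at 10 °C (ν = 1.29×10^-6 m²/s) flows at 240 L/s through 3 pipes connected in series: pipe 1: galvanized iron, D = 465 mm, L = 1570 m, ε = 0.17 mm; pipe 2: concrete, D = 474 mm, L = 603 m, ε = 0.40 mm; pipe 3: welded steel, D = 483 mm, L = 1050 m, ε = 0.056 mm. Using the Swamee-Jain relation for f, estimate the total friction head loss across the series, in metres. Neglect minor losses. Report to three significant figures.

H ≈ 10.9 m

Pipe 1: V = 1.413 m/s, Re = 5.09×10^5, ε/D = 3.66×10^-4, f = 0.01685, h_1 = f(L/D)V²/2g = 5.792 m
Pipe 2: V = 1.360 m/s, Re = 5.00×10^5, ε/D = 8.44×10^-4, f = 0.01964, h_2 = f(L/D)V²/2g = 2.356 m
Pipe 3: V = 1.310 m/s, Re = 4.90×10^5, ε/D = 1.16×10^-4, f = 0.01468, h_3 = f(L/D)V²/2g = 2.791 m
Series → Q common, losses add: H = Σh = 10.94 m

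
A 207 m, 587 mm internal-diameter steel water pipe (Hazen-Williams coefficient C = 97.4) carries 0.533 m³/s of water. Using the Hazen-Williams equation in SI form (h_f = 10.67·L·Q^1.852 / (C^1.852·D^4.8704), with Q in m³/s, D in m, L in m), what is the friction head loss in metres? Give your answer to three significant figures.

h_f ≈ 1.91 m

h_f = 10.67·207·0.533^1.852 / (97.4^1.852·0.587^4.8704) = 1.914 m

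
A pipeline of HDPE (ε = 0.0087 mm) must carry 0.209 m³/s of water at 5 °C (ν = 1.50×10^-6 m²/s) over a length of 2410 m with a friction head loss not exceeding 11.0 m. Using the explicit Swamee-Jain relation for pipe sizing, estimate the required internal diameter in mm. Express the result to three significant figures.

Swamee-Jain (Type III): D = 0.66·[ε^1.25·(LQ²/(gh_f))^4.75 + ν·Q^9.4·(L/(gh_f))^5.2]^0.04
LQ²/(gh_f) = 0.9755; L/(gh_f) = 22.33
Term 1 = ε^1.25·(…)^4.75 = 4.20×10^-7; Term 2 = ν·Q^9.4·(…)^5.2 = 6.31×10^-6
D = 0.66·(4.20×10^-7 + 6.31×10^-6)^0.04 = 0.4099 m = 410 mm
Check: V = 1.58 m/s, Re = 4.33×10^5, f = 0.01374, h_f = 10.3 m ≈ 11.0 m ✓

D ≈ 410 mm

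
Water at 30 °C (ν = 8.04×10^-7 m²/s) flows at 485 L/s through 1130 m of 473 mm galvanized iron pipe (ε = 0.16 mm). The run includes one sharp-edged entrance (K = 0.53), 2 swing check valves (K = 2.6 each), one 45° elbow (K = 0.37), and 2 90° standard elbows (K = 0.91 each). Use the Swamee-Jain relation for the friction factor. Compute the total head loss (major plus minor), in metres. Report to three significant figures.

H_L ≈ 17.8 m

V = 4Q/(πD²) = 2.760 m/s; V²/2g = 0.3883 m
Re = 1.62×10^6, ε/D = 3.38×10^-4 → f = 0.01583 (Swamee-Jain)
Major: h_f = f(L/D)·V²/2g = 0.01583·2389·0.3883 = 14.69 m
Minor: ΣK = 7.92; h_m = ΣK·V²/2g = 3.075 m
Total H_L = 14.69 + 3.075 = 17.76 m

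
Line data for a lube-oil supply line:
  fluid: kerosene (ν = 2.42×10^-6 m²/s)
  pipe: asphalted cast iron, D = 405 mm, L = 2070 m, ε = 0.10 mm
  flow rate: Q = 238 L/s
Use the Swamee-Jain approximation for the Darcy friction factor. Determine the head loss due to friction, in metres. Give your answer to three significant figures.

V = 4Q/(πD²) = 4·0.238/(π·0.405²) = 1.847 m/s
Re = VD/ν = 1.847·0.405/2.42×10^-6 = 3.09×10^5 → turbulent
ε/D = 0.10/405 = 2.47×10^-4
Swamee-Jain: f = 0.01662
h_f = f(L/D)V²/(2g) = 0.01662·(2070/0.405)·1.847²/(2·9.81) = 14.78 m

h_f ≈ 14.8 m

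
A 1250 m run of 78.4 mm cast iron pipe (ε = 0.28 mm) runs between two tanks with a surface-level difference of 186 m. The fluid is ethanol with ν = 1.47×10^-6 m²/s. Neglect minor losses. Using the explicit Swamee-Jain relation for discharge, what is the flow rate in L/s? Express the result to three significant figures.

Swamee-Jain (Type II): Q = -0.965·√(gD⁵h_f/L)·ln[ε/(3.7D) + √(3.17ν²L/(gD³h_f))]
√(gD⁵h_f/L) = √(9.81·0.0784⁵·186/1250) = 0.002079
ε/(3.7D) = 9.65×10^-4; √(3.17ν²L/(gD³h_f)) = 9.87×10^-5
Q = -0.965·0.002079·ln(0.001064) = 0.01374 m³/s
Check: V = 2.85 m/s, Re = 1.52×10^5, f = 0.02848, h_f = 187 m ≈ 186 m ✓

Q ≈ 13.7 L/s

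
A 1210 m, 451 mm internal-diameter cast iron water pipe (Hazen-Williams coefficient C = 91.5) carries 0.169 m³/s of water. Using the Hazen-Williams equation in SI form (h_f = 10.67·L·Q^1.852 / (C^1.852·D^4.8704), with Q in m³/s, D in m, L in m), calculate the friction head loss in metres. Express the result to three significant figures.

h_f ≈ 5.40 m

h_f = 10.67·1210·0.169^1.852 / (91.5^1.852·0.451^4.8704) = 5.404 m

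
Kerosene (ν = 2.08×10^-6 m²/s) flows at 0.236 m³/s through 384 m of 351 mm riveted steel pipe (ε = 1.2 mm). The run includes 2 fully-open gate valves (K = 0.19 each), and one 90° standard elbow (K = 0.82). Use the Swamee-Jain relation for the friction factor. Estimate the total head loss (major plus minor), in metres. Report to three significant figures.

H_L ≈ 9.51 m

V = 4Q/(πD²) = 2.439 m/s; V²/2g = 0.3032 m
Re = 4.12×10^5, ε/D = 0.00342 → f = 0.02757 (Swamee-Jain)
Major: h_f = f(L/D)·V²/2g = 0.02757·1094·0.3032 = 9.146 m
Minor: ΣK = 1.20; h_m = ΣK·V²/2g = 0.3638 m
Total H_L = 9.146 + 0.3638 = 9.510 m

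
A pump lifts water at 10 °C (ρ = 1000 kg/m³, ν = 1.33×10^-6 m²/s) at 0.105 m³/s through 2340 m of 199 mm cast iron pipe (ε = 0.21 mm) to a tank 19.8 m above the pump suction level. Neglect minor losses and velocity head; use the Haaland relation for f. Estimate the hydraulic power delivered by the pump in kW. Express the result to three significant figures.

V = 4Q/(πD²) = 3.376 m/s; Re = 5.05×10^5; ε/D = 0.00106; f = 0.02043
h_f = f(L/D)V²/2g = 139.6 m
Total head H = z + h_f = 19.8 + 139.6 = 159.4 m
P_hyd = ρgQH = 1000·9.81·0.105·159.4 = 164.2 kW

P_hyd ≈ 164 kW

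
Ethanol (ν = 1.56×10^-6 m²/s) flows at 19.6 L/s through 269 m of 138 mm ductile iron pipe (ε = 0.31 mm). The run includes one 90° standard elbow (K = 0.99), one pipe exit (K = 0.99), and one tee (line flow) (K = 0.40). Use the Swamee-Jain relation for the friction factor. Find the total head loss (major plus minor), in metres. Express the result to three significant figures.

H_L ≈ 4.60 m

V = 4Q/(πD²) = 1.310 m/s; V²/2g = 0.08752 m
Re = 1.16×10^5, ε/D = 0.00225 → f = 0.02575 (Swamee-Jain)
Major: h_f = f(L/D)·V²/2g = 0.02575·1949·0.08752 = 4.393 m
Minor: ΣK = 2.38; h_m = ΣK·V²/2g = 0.2083 m
Total H_L = 4.393 + 0.2083 = 4.602 m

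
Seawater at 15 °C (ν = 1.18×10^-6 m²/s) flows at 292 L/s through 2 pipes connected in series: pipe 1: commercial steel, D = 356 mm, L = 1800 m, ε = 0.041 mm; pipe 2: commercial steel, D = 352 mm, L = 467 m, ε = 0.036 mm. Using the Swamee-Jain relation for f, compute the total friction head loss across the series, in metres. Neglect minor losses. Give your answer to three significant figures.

Pipe 1: V = 2.934 m/s, Re = 8.85×10^5, ε/D = 1.15×10^-4, f = 0.01386, h_1 = f(L/D)V²/2g = 30.74 m
Pipe 2: V = 3.001 m/s, Re = 8.95×10^5, ε/D = 1.02×10^-4, f = 0.01367, h_2 = f(L/D)V²/2g = 8.322 m
Series → Q common, losses add: H = Σh = 39.06 m

H ≈ 39.1 m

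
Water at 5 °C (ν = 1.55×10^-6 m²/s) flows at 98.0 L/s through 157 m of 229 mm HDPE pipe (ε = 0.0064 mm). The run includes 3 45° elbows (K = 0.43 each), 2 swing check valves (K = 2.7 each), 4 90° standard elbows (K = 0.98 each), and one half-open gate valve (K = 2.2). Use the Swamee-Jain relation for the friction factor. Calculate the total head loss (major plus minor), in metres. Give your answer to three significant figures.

H_L ≈ 6.53 m

V = 4Q/(πD²) = 2.379 m/s; V²/2g = 0.2886 m
Re = 3.52×10^5, ε/D = 2.79×10^-5 → f = 0.01431 (Swamee-Jain)
Major: h_f = f(L/D)·V²/2g = 0.01431·685.6·0.2886 = 2.831 m
Minor: ΣK = 12.8; h_m = ΣK·V²/2g = 3.696 m
Total H_L = 2.831 + 3.696 = 6.527 m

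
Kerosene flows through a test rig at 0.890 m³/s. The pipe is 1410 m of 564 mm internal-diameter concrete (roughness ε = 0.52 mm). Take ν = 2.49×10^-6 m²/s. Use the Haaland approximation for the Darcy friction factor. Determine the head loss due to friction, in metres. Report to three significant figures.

V = 4Q/(πD²) = 4·0.890/(π·0.564²) = 3.562 m/s
Re = VD/ν = 3.562·0.564/2.49×10^-6 = 8.07×10^5 → turbulent
ε/D = 0.52/564 = 9.22×10^-4
Haaland: f = 0.01964
h_f = f(L/D)V²/(2g) = 0.01964·(1410/0.564)·3.562²/(2·9.81) = 31.76 m

h_f ≈ 31.8 m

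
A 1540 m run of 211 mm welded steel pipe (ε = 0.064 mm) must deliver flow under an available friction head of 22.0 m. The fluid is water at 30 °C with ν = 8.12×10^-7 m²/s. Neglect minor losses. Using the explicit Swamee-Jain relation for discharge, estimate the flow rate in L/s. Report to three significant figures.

Q ≈ 66.6 L/s

Swamee-Jain (Type II): Q = -0.965·√(gD⁵h_f/L)·ln[ε/(3.7D) + √(3.17ν²L/(gD³h_f))]
√(gD⁵h_f/L) = √(9.81·0.211⁵·22.0/1540) = 0.007656
ε/(3.7D) = 8.20×10^-5; √(3.17ν²L/(gD³h_f)) = 3.98×10^-5
Q = -0.965·0.007656·ln(1.218×10^-4) = 0.06659 m³/s
Check: V = 1.90 m/s, Re = 4.95×10^5, f = 0.01641, h_f = 22.1 m ≈ 22.0 m ✓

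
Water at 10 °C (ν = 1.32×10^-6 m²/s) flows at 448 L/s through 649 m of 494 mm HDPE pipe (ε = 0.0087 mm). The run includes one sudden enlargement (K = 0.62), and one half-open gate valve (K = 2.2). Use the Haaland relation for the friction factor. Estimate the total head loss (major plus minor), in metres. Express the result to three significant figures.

H_L ≈ 5.23 m

V = 4Q/(πD²) = 2.337 m/s; V²/2g = 0.2785 m
Re = 8.75×10^5, ε/D = 1.76×10^-5 → f = 0.01215 (Haaland)
Major: h_f = f(L/D)·V²/2g = 0.01215·1314·0.2785 = 4.445 m
Minor: ΣK = 2.82; h_m = ΣK·V²/2g = 0.7853 m
Total H_L = 4.445 + 0.7853 = 5.231 m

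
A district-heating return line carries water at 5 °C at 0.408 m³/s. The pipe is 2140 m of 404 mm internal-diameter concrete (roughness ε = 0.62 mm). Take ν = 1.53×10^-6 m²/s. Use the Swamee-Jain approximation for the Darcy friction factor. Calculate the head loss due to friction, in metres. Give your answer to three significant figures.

V = 4Q/(πD²) = 4·0.408/(π·0.404²) = 3.183 m/s
Re = VD/ν = 3.183·0.404/1.53×10^-6 = 8.40×10^5 → turbulent
ε/D = 0.62/404 = 0.00153
Swamee-Jain: f = 0.02221
h_f = f(L/D)V²/(2g) = 0.02221·(2140/0.404)·3.183²/(2·9.81) = 60.74 m

h_f ≈ 60.7 m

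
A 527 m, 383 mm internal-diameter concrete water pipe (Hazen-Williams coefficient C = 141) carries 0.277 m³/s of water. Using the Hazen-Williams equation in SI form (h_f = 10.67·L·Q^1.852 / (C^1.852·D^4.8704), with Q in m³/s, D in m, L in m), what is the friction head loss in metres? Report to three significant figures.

h_f ≈ 5.85 m

h_f = 10.67·527·0.277^1.852 / (141^1.852·0.383^4.8704) = 5.849 m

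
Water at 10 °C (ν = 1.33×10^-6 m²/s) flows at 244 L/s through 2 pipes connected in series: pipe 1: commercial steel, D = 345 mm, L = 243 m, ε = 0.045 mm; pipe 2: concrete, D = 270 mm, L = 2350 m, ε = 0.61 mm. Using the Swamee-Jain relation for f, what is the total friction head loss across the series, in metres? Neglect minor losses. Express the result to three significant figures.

H ≈ 201 m

Pipe 1: V = 2.610 m/s, Re = 6.77×10^5, ε/D = 1.30×10^-4, f = 0.01438, h_1 = f(L/D)V²/2g = 3.517 m
Pipe 2: V = 4.262 m/s, Re = 8.65×10^5, ε/D = 0.00226, f = 0.02447, h_2 = f(L/D)V²/2g = 197.2 m
Series → Q common, losses add: H = Σh = 200.7 m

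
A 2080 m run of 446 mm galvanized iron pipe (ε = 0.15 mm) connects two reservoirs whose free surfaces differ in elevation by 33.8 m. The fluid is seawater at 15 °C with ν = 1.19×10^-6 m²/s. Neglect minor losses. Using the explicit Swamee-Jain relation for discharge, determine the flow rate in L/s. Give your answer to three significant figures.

Q ≈ 467 L/s

Swamee-Jain (Type II): Q = -0.965·√(gD⁵h_f/L)·ln[ε/(3.7D) + √(3.17ν²L/(gD³h_f))]
√(gD⁵h_f/L) = √(9.81·0.446⁵·33.8/2080) = 0.05304
ε/(3.7D) = 9.09×10^-5; √(3.17ν²L/(gD³h_f)) = 1.78×10^-5
Q = -0.965·0.05304·ln(1.087×10^-4) = 0.4671 m³/s
Check: V = 2.99 m/s, Re = 1.12×10^6, f = 0.01600, h_f = 34.0 m ≈ 33.8 m ✓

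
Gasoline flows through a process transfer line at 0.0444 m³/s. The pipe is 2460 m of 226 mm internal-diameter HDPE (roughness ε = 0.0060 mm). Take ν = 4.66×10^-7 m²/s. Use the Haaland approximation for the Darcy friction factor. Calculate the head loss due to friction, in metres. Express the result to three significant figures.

V = 4Q/(πD²) = 4·0.0444/(π·0.226²) = 1.107 m/s
Re = VD/ν = 1.107·0.226/4.66×10^-7 = 5.37×10^5 → turbulent
ε/D = 0.0060/226 = 2.65×10^-5
Haaland: f = 0.01323
h_f = f(L/D)V²/(2g) = 0.01323·(2460/0.226)·1.107²/(2·9.81) = 8.993 m

h_f ≈ 8.99 m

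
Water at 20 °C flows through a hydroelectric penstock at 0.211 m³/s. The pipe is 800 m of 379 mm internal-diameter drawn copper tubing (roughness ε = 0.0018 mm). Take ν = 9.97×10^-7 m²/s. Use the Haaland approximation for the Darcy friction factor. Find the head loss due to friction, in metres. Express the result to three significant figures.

V = 4Q/(πD²) = 4·0.211/(π·0.379²) = 1.870 m/s
Re = VD/ν = 1.870·0.379/9.97×10^-7 = 7.11×10^5 → turbulent
ε/D = 0.0018/379 = 4.75×10^-6
Haaland: f = 0.01234
h_f = f(L/D)V²/(2g) = 0.01234·(800/0.379)·1.870²/(2·9.81) = 4.646 m

h_f ≈ 4.65 m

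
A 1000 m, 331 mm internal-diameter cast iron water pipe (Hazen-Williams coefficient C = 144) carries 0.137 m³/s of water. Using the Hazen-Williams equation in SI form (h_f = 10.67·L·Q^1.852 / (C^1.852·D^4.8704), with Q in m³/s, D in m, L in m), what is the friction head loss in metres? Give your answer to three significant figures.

h_f ≈ 5.90 m

h_f = 10.67·1000·0.137^1.852 / (144^1.852·0.331^4.8704) = 5.898 m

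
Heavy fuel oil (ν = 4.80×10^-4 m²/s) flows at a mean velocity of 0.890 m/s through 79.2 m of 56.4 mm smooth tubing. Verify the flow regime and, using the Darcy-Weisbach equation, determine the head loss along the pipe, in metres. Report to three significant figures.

h_f ≈ 34.7 m

Re = VD/ν = 0.890·0.05640/4.80×10^-4 = 105 → laminar (Re < 2300)
f = 64/Re = 0.6120
h_f = f(L/D)V²/(2g) = 0.6120·(79.2/0.05640)·0.890²/(2·9.81) = 34.70 m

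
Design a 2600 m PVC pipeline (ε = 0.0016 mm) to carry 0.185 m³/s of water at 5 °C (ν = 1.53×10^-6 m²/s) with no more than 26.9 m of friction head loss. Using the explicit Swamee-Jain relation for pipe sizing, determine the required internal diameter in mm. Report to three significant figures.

D ≈ 330 mm

Swamee-Jain (Type III): D = 0.66·[ε^1.25·(LQ²/(gh_f))^4.75 + ν·Q^9.4·(L/(gh_f))^5.2]^0.04
LQ²/(gh_f) = 0.3372; L/(gh_f) = 9.853
Term 1 = ε^1.25·(…)^4.75 = 3.26×10^-10; Term 2 = ν·Q^9.4·(…)^5.2 = 2.90×10^-8
D = 0.66·(3.26×10^-10 + 2.90×10^-8)^0.04 = 0.3298 m = 330 mm
Check: V = 2.17 m/s, Re = 4.67×10^5, f = 0.01333, h_f = 25.1 m ≈ 26.9 m ✓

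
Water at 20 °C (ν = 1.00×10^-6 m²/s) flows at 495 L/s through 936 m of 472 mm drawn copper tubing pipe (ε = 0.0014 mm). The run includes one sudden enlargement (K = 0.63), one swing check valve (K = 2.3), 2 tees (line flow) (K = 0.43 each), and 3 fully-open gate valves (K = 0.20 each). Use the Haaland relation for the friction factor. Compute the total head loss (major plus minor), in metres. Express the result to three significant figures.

H_L ≈ 10.8 m

V = 4Q/(πD²) = 2.829 m/s; V²/2g = 0.4079 m
Re = 1.34×10^6, ε/D = 2.97×10^-6 → f = 0.01110 (Haaland)
Major: h_f = f(L/D)·V²/2g = 0.01110·1983·0.4079 = 8.981 m
Minor: ΣK = 4.39; h_m = ΣK·V²/2g = 1.791 m
Total H_L = 8.981 + 1.791 = 10.77 m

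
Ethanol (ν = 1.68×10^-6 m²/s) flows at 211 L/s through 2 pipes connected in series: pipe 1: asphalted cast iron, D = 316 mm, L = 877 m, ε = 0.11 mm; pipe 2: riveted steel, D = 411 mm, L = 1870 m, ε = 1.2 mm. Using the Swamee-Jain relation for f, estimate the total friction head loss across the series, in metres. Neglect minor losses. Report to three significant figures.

H ≈ 32.6 m

Pipe 1: V = 2.690 m/s, Re = 5.06×10^5, ε/D = 3.48×10^-4, f = 0.01673, h_1 = f(L/D)V²/2g = 17.13 m
Pipe 2: V = 1.590 m/s, Re = 3.89×10^5, ε/D = 0.00292, f = 0.02645, h_2 = f(L/D)V²/2g = 15.51 m
Series → Q common, losses add: H = Σh = 32.64 m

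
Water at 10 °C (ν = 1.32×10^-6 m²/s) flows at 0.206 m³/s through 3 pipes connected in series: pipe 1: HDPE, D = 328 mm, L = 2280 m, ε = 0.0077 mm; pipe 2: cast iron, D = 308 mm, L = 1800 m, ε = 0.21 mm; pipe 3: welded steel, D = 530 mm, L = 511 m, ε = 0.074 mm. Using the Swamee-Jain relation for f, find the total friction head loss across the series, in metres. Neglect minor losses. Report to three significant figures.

Pipe 1: V = 2.438 m/s, Re = 6.06×10^5, ε/D = 2.35×10^-5, f = 0.01306, h_1 = f(L/D)V²/2g = 27.51 m
Pipe 2: V = 2.765 m/s, Re = 6.45×10^5, ε/D = 6.82×10^-4, f = 0.01865, h_2 = f(L/D)V²/2g = 42.47 m
Pipe 3: V = 0.9337 m/s, Re = 3.75×10^5, ε/D = 1.40×10^-4, f = 0.01538, h_3 = f(L/D)V²/2g = 0.6590 m
Series → Q common, losses add: H = Σh = 70.64 m

H ≈ 70.6 m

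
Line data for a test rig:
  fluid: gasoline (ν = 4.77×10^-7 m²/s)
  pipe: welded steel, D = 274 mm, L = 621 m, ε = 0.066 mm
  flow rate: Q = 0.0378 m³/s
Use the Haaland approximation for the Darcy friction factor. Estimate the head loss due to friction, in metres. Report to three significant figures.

V = 4Q/(πD²) = 4·0.0378/(π·0.274²) = 0.6411 m/s
Re = VD/ν = 0.6411·0.274/4.77×10^-7 = 3.68×10^5 → turbulent
ε/D = 0.066/274 = 2.41×10^-4
Haaland: f = 0.01606
h_f = f(L/D)V²/(2g) = 0.01606·(621/0.274)·0.6411²/(2·9.81) = 0.7623 m

h_f ≈ 0.762 m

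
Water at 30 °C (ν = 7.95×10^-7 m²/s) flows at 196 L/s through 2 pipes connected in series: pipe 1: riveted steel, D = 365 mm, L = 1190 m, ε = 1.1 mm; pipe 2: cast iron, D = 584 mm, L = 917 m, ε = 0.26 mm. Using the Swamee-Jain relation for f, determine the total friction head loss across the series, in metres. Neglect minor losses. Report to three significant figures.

H ≈ 16.2 m

Pipe 1: V = 1.873 m/s, Re = 8.60×10^5, ε/D = 0.00301, f = 0.02643, h_1 = f(L/D)V²/2g = 15.41 m
Pipe 2: V = 0.7317 m/s, Re = 5.38×10^5, ε/D = 4.45×10^-4, f = 0.01736, h_2 = f(L/D)V²/2g = 0.7438 m
Series → Q common, losses add: H = Σh = 16.16 m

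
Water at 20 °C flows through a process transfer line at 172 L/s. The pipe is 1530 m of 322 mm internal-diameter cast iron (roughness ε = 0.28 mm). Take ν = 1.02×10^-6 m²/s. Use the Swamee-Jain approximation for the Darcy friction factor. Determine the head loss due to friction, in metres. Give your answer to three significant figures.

h_f ≈ 21.2 m

V = 4Q/(πD²) = 4·0.172/(π·0.322²) = 2.112 m/s
Re = VD/ν = 2.112·0.322/1.02×10^-6 = 6.67×10^5 → turbulent
ε/D = 0.28/322 = 8.70×10^-4
Swamee-Jain: f = 0.01959
h_f = f(L/D)V²/(2g) = 0.01959·(1530/0.322)·2.112²/(2·9.81) = 21.17 m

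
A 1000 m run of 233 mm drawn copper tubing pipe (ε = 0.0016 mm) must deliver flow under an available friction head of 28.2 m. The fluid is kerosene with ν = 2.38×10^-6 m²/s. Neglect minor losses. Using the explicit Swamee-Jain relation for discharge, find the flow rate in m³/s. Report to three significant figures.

Swamee-Jain (Type II): Q = -0.965·√(gD⁵h_f/L)·ln[ε/(3.7D) + √(3.17ν²L/(gD³h_f))]
√(gD⁵h_f/L) = √(9.81·0.233⁵·28.2/1000) = 0.01378
ε/(3.7D) = 1.86×10^-6; √(3.17ν²L/(gD³h_f)) = 7.16×10^-5
Q = -0.965·0.01378·ln(7.349×10^-5) = 0.1266 m³/s
Check: V = 2.97 m/s, Re = 2.91×10^5, f = 0.01454, h_f = 28.0 m ≈ 28.2 m ✓

Q ≈ 0.127 m³/s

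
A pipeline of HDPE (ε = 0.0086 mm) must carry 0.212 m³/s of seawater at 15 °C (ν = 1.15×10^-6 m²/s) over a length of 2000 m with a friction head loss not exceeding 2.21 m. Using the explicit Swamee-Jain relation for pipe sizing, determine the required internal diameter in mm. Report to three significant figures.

Swamee-Jain (Type III): D = 0.66·[ε^1.25·(LQ²/(gh_f))^4.75 + ν·Q^9.4·(L/(gh_f))^5.2]^0.04
LQ²/(gh_f) = 4.146; L/(gh_f) = 92.25
Term 1 = ε^1.25·(…)^4.75 = 4.00×10^-4; Term 2 = ν·Q^9.4·(…)^5.2 = 0.00883
D = 0.66·(4.00×10^-4 + 0.00883)^0.04 = 0.5472 m = 547 mm
Check: V = 0.901 m/s, Re = 4.29×10^5, f = 0.01369, h_f = 2.07 m ≈ 2.21 m ✓

D ≈ 547 mm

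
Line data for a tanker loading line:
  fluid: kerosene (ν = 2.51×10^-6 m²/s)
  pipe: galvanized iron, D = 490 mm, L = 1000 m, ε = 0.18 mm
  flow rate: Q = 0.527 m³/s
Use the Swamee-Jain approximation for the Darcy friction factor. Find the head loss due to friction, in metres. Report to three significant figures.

V = 4Q/(πD²) = 4·0.527/(π·0.490²) = 2.795 m/s
Re = VD/ν = 2.795·0.490/2.51×10^-6 = 5.46×10^5 → turbulent
ε/D = 0.18/490 = 3.67×10^-4
Swamee-Jain: f = 0.01680
h_f = f(L/D)V²/(2g) = 0.01680·(1000/0.490)·2.795²/(2·9.81) = 13.65 m

h_f ≈ 13.6 m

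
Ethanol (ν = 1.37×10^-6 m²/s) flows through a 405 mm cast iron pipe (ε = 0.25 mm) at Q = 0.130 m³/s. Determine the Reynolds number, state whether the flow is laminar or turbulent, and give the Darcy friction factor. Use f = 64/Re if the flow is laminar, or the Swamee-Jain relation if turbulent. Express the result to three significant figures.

Re ≈ 2.98×10^5; turbulent; f ≈ 0.0190

V = 4Q/(πD²) = 1.009 m/s
Re = VD/ν = 1.009·0.405/1.37×10^-6 = 2.98×10^5
Re > 4000 → turbulent; ε/D = 6.17×10^-4
Swamee-Jain: f = 0.01898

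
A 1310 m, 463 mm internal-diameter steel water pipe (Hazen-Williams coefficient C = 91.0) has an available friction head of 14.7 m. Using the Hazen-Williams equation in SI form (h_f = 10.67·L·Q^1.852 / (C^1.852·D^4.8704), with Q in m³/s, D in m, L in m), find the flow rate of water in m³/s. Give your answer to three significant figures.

Rearranging: Q = [h_f·C^1.852·D^4.8704 / (10.67·L)]^(1/1.852)
Q = [14.7·91.0^1.852·0.463^4.8704 / (10.67·1310)]^0.540 = 0.2962 m³/s

Q ≈ 0.296 m³/s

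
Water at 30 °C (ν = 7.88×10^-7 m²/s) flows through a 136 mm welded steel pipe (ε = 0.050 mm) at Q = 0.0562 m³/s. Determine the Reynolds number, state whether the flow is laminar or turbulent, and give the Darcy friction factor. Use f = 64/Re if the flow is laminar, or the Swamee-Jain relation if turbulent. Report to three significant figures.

V = 4Q/(πD²) = 3.869 m/s
Re = VD/ν = 3.869·0.136/7.88×10^-7 = 6.68×10^5
Re > 4000 → turbulent; ε/D = 3.68×10^-4
Swamee-Jain: f = 0.01662

Re ≈ 6.68×10^5; turbulent; f ≈ 0.0166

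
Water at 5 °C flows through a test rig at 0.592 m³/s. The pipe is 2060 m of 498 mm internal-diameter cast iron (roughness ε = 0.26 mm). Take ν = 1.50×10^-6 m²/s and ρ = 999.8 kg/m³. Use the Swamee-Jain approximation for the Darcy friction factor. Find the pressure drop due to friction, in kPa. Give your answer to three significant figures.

Δp ≈ 333 kPa

V = 4Q/(πD²) = 4·0.592/(π·0.498²) = 3.039 m/s
Re = VD/ν = 3.039·0.498/1.50×10^-6 = 1.01×10^6 → turbulent
ε/D = 0.26/498 = 5.22×10^-4
Swamee-Jain: f = 0.01744
h_f = f(L/D)V²/(2g) = 0.01744·(2060/0.498)·3.039²/(2·9.81) = 33.97 m
Δp = ρg·h_f = 999.8·9.81·33.97 = 333.2 kPa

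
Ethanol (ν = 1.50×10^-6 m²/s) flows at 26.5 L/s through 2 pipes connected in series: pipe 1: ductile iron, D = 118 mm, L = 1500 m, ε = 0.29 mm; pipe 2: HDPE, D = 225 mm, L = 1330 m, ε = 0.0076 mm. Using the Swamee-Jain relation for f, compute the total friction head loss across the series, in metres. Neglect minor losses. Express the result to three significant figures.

H ≈ 100 m

Pipe 1: V = 2.423 m/s, Re = 1.91×10^5, ε/D = 0.00246, f = 0.02575, h_1 = f(L/D)V²/2g = 97.96 m
Pipe 2: V = 0.6665 m/s, Re = 1.00×10^5, ε/D = 3.38×10^-5, f = 0.01807, h_2 = f(L/D)V²/2g = 2.418 m
Series → Q common, losses add: H = Σh = 100.4 m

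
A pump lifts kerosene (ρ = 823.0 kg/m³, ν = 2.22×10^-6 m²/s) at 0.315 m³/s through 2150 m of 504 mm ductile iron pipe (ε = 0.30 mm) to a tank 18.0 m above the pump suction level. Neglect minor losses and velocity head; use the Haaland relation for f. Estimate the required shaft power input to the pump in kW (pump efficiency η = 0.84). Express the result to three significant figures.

V = 4Q/(πD²) = 1.579 m/s; Re = 3.58×10^5; ε/D = 5.95×10^-4; f = 0.01843
h_f = f(L/D)V²/2g = 9.988 m
Total head H = z + h_f = 18.0 + 9.988 = 27.99 m
P_hyd = ρgQH = 823.0·9.81·0.315·27.99 = 71.18 kW
P_shaft = P_hyd/η = 71.18/0.84 = 84.74 kW

P_shaft ≈ 84.7 kW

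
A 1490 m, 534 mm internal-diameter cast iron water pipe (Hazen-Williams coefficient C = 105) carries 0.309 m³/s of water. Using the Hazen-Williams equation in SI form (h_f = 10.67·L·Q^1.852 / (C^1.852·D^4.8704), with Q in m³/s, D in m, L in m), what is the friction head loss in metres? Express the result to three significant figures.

h_f ≈ 6.93 m

h_f = 10.67·1490·0.309^1.852 / (105^1.852·0.534^4.8704) = 6.926 m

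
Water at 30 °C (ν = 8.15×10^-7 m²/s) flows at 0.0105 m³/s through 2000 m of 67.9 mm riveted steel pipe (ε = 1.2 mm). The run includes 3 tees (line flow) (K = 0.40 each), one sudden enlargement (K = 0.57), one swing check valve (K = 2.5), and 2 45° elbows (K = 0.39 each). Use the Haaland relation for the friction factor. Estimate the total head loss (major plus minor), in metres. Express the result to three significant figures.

H_L ≈ 591 m

V = 4Q/(πD²) = 2.900 m/s; V²/2g = 0.4286 m
Re = 2.42×10^5, ε/D = 0.0177 → f = 0.04667 (Haaland)
Major: h_f = f(L/D)·V²/2g = 0.04667·29455·0.4286 = 589.2 m
Minor: ΣK = 5.05; h_m = ΣK·V²/2g = 2.164 m
Total H_L = 589.2 + 2.164 = 591.3 m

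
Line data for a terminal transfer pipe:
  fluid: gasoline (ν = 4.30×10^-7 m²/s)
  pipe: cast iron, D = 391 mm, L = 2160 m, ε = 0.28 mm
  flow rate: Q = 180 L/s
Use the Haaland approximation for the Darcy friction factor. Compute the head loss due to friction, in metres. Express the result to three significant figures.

h_f ≈ 11.7 m

V = 4Q/(πD²) = 4·0.180/(π·0.391²) = 1.499 m/s
Re = VD/ν = 1.499·0.391/4.30×10^-7 = 1.36×10^6 → turbulent
ε/D = 0.28/391 = 7.16×10^-4
Haaland: f = 0.01842
h_f = f(L/D)V²/(2g) = 0.01842·(2160/0.391)·1.499²/(2·9.81) = 11.65 m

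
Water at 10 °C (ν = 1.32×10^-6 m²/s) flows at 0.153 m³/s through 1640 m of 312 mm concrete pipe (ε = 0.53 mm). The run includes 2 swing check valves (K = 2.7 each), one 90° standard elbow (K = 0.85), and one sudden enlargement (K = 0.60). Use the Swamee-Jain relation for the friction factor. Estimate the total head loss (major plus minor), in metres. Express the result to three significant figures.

V = 4Q/(πD²) = 2.001 m/s; V²/2g = 0.2041 m
Re = 4.73×10^5, ε/D = 0.00170 → f = 0.02299 (Swamee-Jain)
Major: h_f = f(L/D)·V²/2g = 0.02299·5256·0.2041 = 24.67 m
Minor: ΣK = 6.85; h_m = ΣK·V²/2g = 1.398 m
Total H_L = 24.67 + 1.398 = 26.07 m

H_L ≈ 26.1 m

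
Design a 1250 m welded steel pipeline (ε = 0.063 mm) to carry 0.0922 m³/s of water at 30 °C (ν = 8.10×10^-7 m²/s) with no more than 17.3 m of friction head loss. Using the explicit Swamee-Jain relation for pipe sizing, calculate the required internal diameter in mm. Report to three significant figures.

Swamee-Jain (Type III): D = 0.66·[ε^1.25·(LQ²/(gh_f))^4.75 + ν·Q^9.4·(L/(gh_f))^5.2]^0.04
LQ²/(gh_f) = 0.06261; L/(gh_f) = 7.365
Term 1 = ε^1.25·(…)^4.75 = 1.08×10^-11; Term 2 = ν·Q^9.4·(…)^5.2 = 4.86×10^-12
D = 0.66·(1.08×10^-11 + 4.86×10^-12)^0.04 = 0.2440 m = 244 mm
Check: V = 1.97 m/s, Re = 5.94×10^5, f = 0.01583, h_f = 16.1 m ≈ 17.3 m ✓

D ≈ 244 mm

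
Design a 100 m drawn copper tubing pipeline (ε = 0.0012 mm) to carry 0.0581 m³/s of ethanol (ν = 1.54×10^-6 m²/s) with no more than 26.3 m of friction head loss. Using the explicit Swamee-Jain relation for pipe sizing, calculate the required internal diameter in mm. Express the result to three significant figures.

Swamee-Jain (Type III): D = 0.66·[ε^1.25·(LQ²/(gh_f))^4.75 + ν·Q^9.4·(L/(gh_f))^5.2]^0.04
LQ²/(gh_f) = 0.001308; L/(gh_f) = 0.3876
Term 1 = ε^1.25·(…)^4.75 = 8.01×10^-22; Term 2 = ν·Q^9.4·(…)^5.2 = 2.69×10^-20
D = 0.66·(8.01×10^-22 + 2.69×10^-20)^0.04 = 0.1090 m = 109 mm
Check: V = 6.23 m/s, Re = 4.41×10^5, f = 0.01355, h_f = 24.6 m ≈ 26.3 m ✓

D ≈ 109 mm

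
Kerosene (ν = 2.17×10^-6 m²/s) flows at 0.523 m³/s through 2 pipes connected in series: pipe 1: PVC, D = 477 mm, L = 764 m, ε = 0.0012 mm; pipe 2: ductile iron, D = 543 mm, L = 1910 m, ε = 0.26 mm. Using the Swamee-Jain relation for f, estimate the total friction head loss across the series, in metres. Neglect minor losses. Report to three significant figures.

H ≈ 24.8 m

Pipe 1: V = 2.927 m/s, Re = 6.43×10^5, ε/D = 2.52×10^-6, f = 0.01257, h_1 = f(L/D)V²/2g = 8.788 m
Pipe 2: V = 2.258 m/s, Re = 5.65×10^5, ε/D = 4.79×10^-4, f = 0.01754, h_2 = f(L/D)V²/2g = 16.04 m
Series → Q common, losses add: H = Σh = 24.82 m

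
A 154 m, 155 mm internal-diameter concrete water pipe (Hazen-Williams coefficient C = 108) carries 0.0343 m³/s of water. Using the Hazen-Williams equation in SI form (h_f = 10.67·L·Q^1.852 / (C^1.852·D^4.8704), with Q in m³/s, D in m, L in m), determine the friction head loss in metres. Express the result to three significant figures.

h_f = 10.67·154·0.0343^1.852 / (108^1.852·0.155^4.8704) = 4.792 m

h_f ≈ 4.79 m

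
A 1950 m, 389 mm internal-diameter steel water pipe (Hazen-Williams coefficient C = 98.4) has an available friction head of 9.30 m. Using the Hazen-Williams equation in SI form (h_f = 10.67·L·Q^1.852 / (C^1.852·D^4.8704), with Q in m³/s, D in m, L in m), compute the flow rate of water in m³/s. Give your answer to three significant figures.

Q ≈ 0.128 m³/s

Rearranging: Q = [h_f·C^1.852·D^4.8704 / (10.67·L)]^(1/1.852)
Q = [9.30·98.4^1.852·0.389^4.8704 / (10.67·1950)]^0.540 = 0.1276 m³/s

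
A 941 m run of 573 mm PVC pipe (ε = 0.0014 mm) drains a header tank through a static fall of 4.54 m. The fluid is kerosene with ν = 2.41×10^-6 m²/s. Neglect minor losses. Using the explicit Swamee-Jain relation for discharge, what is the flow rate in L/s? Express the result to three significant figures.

Q ≈ 521 L/s

Swamee-Jain (Type II): Q = -0.965·√(gD⁵h_f/L)·ln[ε/(3.7D) + √(3.17ν²L/(gD³h_f))]
√(gD⁵h_f/L) = √(9.81·0.573⁵·4.54/941) = 0.05407
ε/(3.7D) = 6.60×10^-7; √(3.17ν²L/(gD³h_f)) = 4.55×10^-5
Q = -0.965·0.05407·ln(4.613×10^-5) = 0.5209 m³/s
Check: V = 2.02 m/s, Re = 4.80×10^5, f = 0.01322, h_f = 4.52 m ≈ 4.54 m ✓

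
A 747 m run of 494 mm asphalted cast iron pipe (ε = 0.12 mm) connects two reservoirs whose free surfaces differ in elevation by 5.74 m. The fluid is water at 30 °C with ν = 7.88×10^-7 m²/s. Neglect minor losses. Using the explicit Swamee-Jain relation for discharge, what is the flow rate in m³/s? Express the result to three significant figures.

Swamee-Jain (Type II): Q = -0.965·√(gD⁵h_f/L)·ln[ε/(3.7D) + √(3.17ν²L/(gD³h_f))]
√(gD⁵h_f/L) = √(9.81·0.494⁵·5.74/747) = 0.04709
ε/(3.7D) = 6.57×10^-5; √(3.17ν²L/(gD³h_f)) = 1.47×10^-5
Q = -0.965·0.04709·ln(8.037×10^-5) = 0.4285 m³/s
Check: V = 2.24 m/s, Re = 1.40×10^6, f = 0.01499, h_f = 5.78 m ≈ 5.74 m ✓

Q ≈ 0.428 m³/s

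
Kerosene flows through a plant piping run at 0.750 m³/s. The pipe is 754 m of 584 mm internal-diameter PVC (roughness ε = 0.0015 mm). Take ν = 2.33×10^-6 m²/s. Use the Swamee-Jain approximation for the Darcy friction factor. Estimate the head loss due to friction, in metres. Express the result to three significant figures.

h_f ≈ 6.39 m

V = 4Q/(πD²) = 4·0.750/(π·0.584²) = 2.800 m/s
Re = VD/ν = 2.800·0.584/2.33×10^-6 = 7.02×10^5 → turbulent
ε/D = 0.0015/584 = 2.57×10^-6
Swamee-Jain: f = 0.01238
h_f = f(L/D)V²/(2g) = 0.01238·(754/0.584)·2.800²/(2·9.81) = 6.388 m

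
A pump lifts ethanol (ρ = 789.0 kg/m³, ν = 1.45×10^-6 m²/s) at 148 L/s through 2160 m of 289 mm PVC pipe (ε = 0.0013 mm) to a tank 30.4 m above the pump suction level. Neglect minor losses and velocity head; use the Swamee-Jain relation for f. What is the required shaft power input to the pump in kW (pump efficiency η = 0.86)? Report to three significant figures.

P_shaft ≈ 75.1 kW

V = 4Q/(πD²) = 2.256 m/s; Re = 4.50×10^5; ε/D = 4.50×10^-6; f = 0.01341
h_f = f(L/D)V²/2g = 26.01 m
Total head H = z + h_f = 30.4 + 26.01 = 56.41 m
P_hyd = ρgQH = 789.0·9.81·0.148·56.41 = 64.61 kW
P_shaft = P_hyd/η = 64.61/0.86 = 75.13 kW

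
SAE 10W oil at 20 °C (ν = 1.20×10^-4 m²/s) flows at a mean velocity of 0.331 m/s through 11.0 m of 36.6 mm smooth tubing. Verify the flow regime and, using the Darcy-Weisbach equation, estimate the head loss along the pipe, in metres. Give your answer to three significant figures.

Re = VD/ν = 0.331·0.03660/1.20×10^-4 = 101 → laminar (Re < 2300)
f = 64/Re = 0.6339
h_f = f(L/D)V²/(2g) = 0.6339·(11.0/0.03660)·0.331²/(2·9.81) = 1.064 m

h_f ≈ 1.06 m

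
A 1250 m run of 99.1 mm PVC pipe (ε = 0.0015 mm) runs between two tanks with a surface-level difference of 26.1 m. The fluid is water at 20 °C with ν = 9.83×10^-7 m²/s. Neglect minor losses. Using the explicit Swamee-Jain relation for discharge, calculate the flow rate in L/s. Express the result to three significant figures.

Q ≈ 12.1 L/s

Swamee-Jain (Type II): Q = -0.965·√(gD⁵h_f/L)·ln[ε/(3.7D) + √(3.17ν²L/(gD³h_f))]
√(gD⁵h_f/L) = √(9.81·0.0991⁵·26.1/1250) = 0.001399
ε/(3.7D) = 4.09×10^-6; √(3.17ν²L/(gD³h_f)) = 1.24×10^-4
Q = -0.965·0.001399·ln(1.280×10^-4) = 0.01210 m³/s
Check: V = 1.57 m/s, Re = 1.58×10^5, f = 0.01639, h_f = 25.9 m ≈ 26.1 m ✓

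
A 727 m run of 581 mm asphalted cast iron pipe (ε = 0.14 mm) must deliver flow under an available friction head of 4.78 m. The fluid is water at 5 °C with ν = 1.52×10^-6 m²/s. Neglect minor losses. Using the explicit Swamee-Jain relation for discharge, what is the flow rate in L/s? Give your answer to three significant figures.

Swamee-Jain (Type II): Q = -0.965·√(gD⁵h_f/L)·ln[ε/(3.7D) + √(3.17ν²L/(gD³h_f))]
√(gD⁵h_f/L) = √(9.81·0.581⁵·4.78/727) = 0.06535
ε/(3.7D) = 6.51×10^-5; √(3.17ν²L/(gD³h_f)) = 2.41×10^-5
Q = -0.965·0.06535·ln(8.919×10^-5) = 0.5880 m³/s
Check: V = 2.22 m/s, Re = 8.48×10^5, f = 0.01533, h_f = 4.81 m ≈ 4.78 m ✓

Q ≈ 588 L/s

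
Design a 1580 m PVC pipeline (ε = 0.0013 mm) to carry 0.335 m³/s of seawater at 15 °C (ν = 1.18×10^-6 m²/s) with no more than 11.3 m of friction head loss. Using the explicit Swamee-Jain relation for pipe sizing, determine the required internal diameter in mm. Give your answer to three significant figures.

D ≈ 441 mm

Swamee-Jain (Type III): D = 0.66·[ε^1.25·(LQ²/(gh_f))^4.75 + ν·Q^9.4·(L/(gh_f))^5.2]^0.04
LQ²/(gh_f) = 1.600; L/(gh_f) = 14.25
Term 1 = ε^1.25·(…)^4.75 = 4.09×10^-7; Term 2 = ν·Q^9.4·(…)^5.2 = 4.05×10^-5
D = 0.66·(4.09×10^-7 + 4.05×10^-5)^0.04 = 0.4406 m = 441 mm
Check: V = 2.20 m/s, Re = 8.20×10^5, f = 0.01207, h_f = 10.7 m ≈ 11.3 m ✓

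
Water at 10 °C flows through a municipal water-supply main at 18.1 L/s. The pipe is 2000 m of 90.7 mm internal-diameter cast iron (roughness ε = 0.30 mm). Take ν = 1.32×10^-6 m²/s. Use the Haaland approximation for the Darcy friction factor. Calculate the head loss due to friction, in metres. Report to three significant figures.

V = 4Q/(πD²) = 4·0.0181/(π·0.0907²) = 2.801 m/s
Re = VD/ν = 2.801·0.0907/1.32×10^-6 = 1.92×10^5 → turbulent
ε/D = 0.30/90.7 = 0.00331
Haaland: f = 0.02754
h_f = f(L/D)V²/(2g) = 0.02754·(2000/0.0907)·2.801²/(2·9.81) = 242.9 m

h_f ≈ 243 m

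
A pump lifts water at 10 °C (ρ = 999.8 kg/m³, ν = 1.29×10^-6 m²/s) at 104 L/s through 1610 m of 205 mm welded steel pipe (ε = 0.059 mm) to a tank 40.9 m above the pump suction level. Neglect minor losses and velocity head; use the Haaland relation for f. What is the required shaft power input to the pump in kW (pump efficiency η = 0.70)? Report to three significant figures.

V = 4Q/(πD²) = 3.151 m/s; Re = 5.01×10^5; ε/D = 2.88×10^-4; f = 0.01605
h_f = f(L/D)V²/2g = 63.80 m
Total head H = z + h_f = 40.9 + 63.80 = 104.7 m
P_hyd = ρgQH = 999.8·9.81·0.104·104.7 = 106.8 kW
P_shaft = P_hyd/η = 106.8/0.70 = 152.6 kW

P_shaft ≈ 153 kW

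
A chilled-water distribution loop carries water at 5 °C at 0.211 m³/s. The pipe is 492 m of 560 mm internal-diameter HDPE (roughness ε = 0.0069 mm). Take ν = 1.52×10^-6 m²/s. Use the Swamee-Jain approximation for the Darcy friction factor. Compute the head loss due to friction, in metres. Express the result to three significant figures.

h_f ≈ 0.473 m

V = 4Q/(πD²) = 4·0.211/(π·0.560²) = 0.8567 m/s
Re = VD/ν = 0.8567·0.560/1.52×10^-6 = 3.16×10^5 → turbulent
ε/D = 0.0069/560 = 1.23×10^-5
Swamee-Jain: f = 0.01439
h_f = f(L/D)V²/(2g) = 0.01439·(492/0.560)·0.8567²/(2·9.81) = 0.4728 m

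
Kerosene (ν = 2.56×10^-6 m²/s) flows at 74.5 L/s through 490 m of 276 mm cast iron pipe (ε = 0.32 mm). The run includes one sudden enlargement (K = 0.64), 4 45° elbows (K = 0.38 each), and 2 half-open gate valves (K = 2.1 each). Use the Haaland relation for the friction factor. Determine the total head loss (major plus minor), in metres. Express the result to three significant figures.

H_L ≈ 3.59 m

V = 4Q/(πD²) = 1.245 m/s; V²/2g = 0.07903 m
Re = 1.34×10^5, ε/D = 0.00116 → f = 0.02202 (Haaland)
Major: h_f = f(L/D)·V²/2g = 0.02202·1775·0.07903 = 3.090 m
Minor: ΣK = 6.36; h_m = ΣK·V²/2g = 0.5026 m
Total H_L = 3.090 + 0.5026 = 3.592 m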